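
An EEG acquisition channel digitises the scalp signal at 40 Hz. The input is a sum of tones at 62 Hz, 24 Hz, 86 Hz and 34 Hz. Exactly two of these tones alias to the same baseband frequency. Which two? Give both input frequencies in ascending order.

34 Hz, 86 Hz

fs/2 = 20 Hz.
62 Hz mod fs = 22 Hz.
22 Hz > fs/2 = 20 Hz, folds to fs − 22 Hz = 18 Hz.
24 Hz > fs/2 = 20 Hz, folds to fs − 24 Hz = 16 Hz.
86 Hz mod fs = 6 Hz.
6 Hz ≤ fs/2 = 20 Hz, appears at 6 Hz.
34 Hz > fs/2 = 20 Hz, folds to fs − 34 Hz = 6 Hz.
34 Hz and 86 Hz both map to 6 Hz.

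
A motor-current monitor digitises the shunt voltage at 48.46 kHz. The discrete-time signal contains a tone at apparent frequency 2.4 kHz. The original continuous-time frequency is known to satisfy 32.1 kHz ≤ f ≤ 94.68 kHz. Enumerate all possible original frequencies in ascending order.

Frequencies that alias to 2.4 kHz are k·fs ± 2.4 kHz for integer k ≥ 0.
k=0: 2.4 kHz.
k=1: 46.06 kHz, 50.86 kHz.
k=2: 94.52 kHz, 99.32 kHz.
k=3: 142.98 kHz, 147.78 kHz.
Within [32.1 kHz, 94.68 kHz]: 46.06 kHz, 50.86 kHz, 94.52 kHz.

46.06 kHz, 50.86 kHz, 94.52 kHz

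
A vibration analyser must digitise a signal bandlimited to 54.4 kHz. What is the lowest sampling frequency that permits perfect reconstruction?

Nyquist rate = 2 × 54.4 kHz = 108.8 kHz.

108.8 kHz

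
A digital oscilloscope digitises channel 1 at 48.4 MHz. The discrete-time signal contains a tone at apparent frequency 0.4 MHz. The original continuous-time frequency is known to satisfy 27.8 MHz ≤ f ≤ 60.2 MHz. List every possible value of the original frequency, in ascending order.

Frequencies that alias to 0.4 MHz are k·fs ± 0.4 MHz for integer k ≥ 0.
k=0: 0.4 MHz.
k=1: 48 MHz, 48.8 MHz.
k=2: 96.4 MHz, 97.2 MHz.
Within [27.8 MHz, 60.2 MHz]: 48 MHz, 48.8 MHz.

48 MHz, 48.8 MHz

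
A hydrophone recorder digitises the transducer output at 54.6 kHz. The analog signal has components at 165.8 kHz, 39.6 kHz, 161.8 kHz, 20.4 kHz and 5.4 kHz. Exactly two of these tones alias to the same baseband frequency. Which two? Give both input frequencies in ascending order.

fs/2 = 27.3 kHz.
165.8 kHz mod fs = 2 kHz.
2 kHz ≤ fs/2 = 27.3 kHz, appears at 2 kHz.
39.6 kHz > fs/2 = 27.3 kHz, folds to fs − 39.6 kHz = 15 kHz.
161.8 kHz mod fs = 52.6 kHz.
52.6 kHz > fs/2 = 27.3 kHz, folds to fs − 52.6 kHz = 2 kHz.
20.4 kHz ≤ fs/2 = 27.3 kHz, passes unchanged.
5.4 kHz ≤ fs/2 = 27.3 kHz, passes unchanged.
161.8 kHz and 165.8 kHz both map to 2 kHz.

161.8 kHz, 165.8 kHz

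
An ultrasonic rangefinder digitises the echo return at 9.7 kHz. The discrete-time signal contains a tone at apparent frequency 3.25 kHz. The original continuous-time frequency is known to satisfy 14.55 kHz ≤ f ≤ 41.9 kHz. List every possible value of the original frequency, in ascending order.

16.15 kHz, 22.65 kHz, 25.85 kHz, 32.35 kHz, 35.55 kHz

Frequencies that alias to 3.25 kHz are k·fs ± 3.25 kHz for integer k ≥ 0.
k=0: 3.25 kHz.
k=1: 6.45 kHz, 12.95 kHz.
k=2: 16.15 kHz, 22.65 kHz.
k=3: 25.85 kHz, 32.35 kHz.
k=4: 35.55 kHz, 42.05 kHz.
k=5: 45.25 kHz, 51.75 kHz.
Within [14.55 kHz, 41.9 kHz]: 16.15 kHz, 22.65 kHz, 25.85 kHz, 32.35 kHz, 35.55 kHz.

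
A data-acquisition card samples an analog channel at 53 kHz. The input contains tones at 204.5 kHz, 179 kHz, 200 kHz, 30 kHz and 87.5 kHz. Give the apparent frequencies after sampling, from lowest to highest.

7.5 kHz, 12 kHz, 18.5 kHz, 20 kHz, 23 kHz

fs/2 = 26.5 kHz.
204.5 kHz mod fs = 45.5 kHz.
45.5 kHz > fs/2 = 26.5 kHz, folds to fs − 45.5 kHz = 7.5 kHz.
179 kHz mod fs = 20 kHz.
20 kHz ≤ fs/2 = 26.5 kHz, appears at 20 kHz.
200 kHz mod fs = 41 kHz.
41 kHz > fs/2 = 26.5 kHz, folds to fs − 41 kHz = 12 kHz.
30 kHz > fs/2 = 26.5 kHz, folds to fs − 30 kHz = 23 kHz.
87.5 kHz mod fs = 34.5 kHz.
34.5 kHz > fs/2 = 26.5 kHz, folds to fs − 34.5 kHz = 18.5 kHz.
Distinct values: {7.5 kHz, 12 kHz, 18.5 kHz, 20 kHz, 23 kHz}.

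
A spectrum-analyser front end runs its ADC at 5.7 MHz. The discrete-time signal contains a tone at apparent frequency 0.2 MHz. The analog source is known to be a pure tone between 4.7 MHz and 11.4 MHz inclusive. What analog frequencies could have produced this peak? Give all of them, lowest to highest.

Frequencies that alias to 0.2 MHz are k·fs ± 0.2 MHz for integer k ≥ 0.
k=0: 0.2 MHz.
k=1: 5.5 MHz, 5.9 MHz.
k=2: 11.2 MHz, 11.6 MHz.
k=3: 16.9 MHz, 17.3 MHz.
Within [4.7 MHz, 11.4 MHz]: 5.5 MHz, 5.9 MHz, 11.2 MHz.

5.5 MHz, 5.9 MHz, 11.2 MHz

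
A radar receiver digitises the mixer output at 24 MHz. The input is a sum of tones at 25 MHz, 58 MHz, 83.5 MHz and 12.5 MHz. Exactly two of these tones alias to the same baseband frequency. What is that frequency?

fs/2 = 12 MHz.
25 MHz mod fs = 1 MHz.
1 MHz ≤ fs/2 = 12 MHz, appears at 1 MHz.
58 MHz mod fs = 10 MHz.
10 MHz ≤ fs/2 = 12 MHz, appears at 10 MHz.
83.5 MHz mod fs = 11.5 MHz.
11.5 MHz ≤ fs/2 = 12 MHz, appears at 11.5 MHz.
12.5 MHz > fs/2 = 12 MHz, folds to fs − 12.5 MHz = 11.5 MHz.
12.5 MHz and 83.5 MHz both map to 11.5 MHz.

11.5 MHz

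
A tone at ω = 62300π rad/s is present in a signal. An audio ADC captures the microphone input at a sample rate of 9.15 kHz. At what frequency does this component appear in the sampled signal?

3.7 kHz

ω = 62300π rad/s → f = ω/(2π) = 31150 Hz = 31.15 kHz.
31.15 kHz mod fs = 3.7 kHz.
3.7 kHz ≤ fs/2 = 4.575 kHz, appears at 3.7 kHz.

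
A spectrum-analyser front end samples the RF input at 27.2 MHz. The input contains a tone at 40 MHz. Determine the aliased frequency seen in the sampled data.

40 MHz mod fs = 12.8 MHz.
12.8 MHz ≤ fs/2 = 13.6 MHz, appears at 12.8 MHz.

12.8 MHz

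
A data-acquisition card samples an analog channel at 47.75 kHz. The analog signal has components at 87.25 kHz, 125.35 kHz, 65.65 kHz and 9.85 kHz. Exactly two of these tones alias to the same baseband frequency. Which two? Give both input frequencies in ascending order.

fs/2 = 23.875 kHz.
87.25 kHz mod fs = 39.5 kHz.
39.5 kHz > fs/2 = 23.875 kHz, folds to fs − 39.5 kHz = 8.25 kHz.
125.35 kHz mod fs = 29.85 kHz.
29.85 kHz > fs/2 = 23.875 kHz, folds to fs − 29.85 kHz = 17.9 kHz.
65.65 kHz mod fs = 17.9 kHz.
17.9 kHz ≤ fs/2 = 23.875 kHz, appears at 17.9 kHz.
9.85 kHz ≤ fs/2 = 23.875 kHz, passes unchanged.
65.65 kHz and 125.35 kHz both map to 17.9 kHz.

65.65 kHz, 125.35 kHz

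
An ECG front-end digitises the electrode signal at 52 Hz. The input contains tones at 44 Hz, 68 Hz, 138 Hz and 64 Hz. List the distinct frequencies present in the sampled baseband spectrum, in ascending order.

fs/2 = 26 Hz.
44 Hz > fs/2 = 26 Hz, folds to fs − 44 Hz = 8 Hz.
68 Hz mod fs = 16 Hz.
16 Hz ≤ fs/2 = 26 Hz, appears at 16 Hz.
138 Hz mod fs = 34 Hz.
34 Hz > fs/2 = 26 Hz, folds to fs − 34 Hz = 18 Hz.
64 Hz mod fs = 12 Hz.
12 Hz ≤ fs/2 = 26 Hz, appears at 12 Hz.
Distinct values: {8 Hz, 12 Hz, 16 Hz, 18 Hz}.

8 Hz, 12 Hz, 16 Hz, 18 Hz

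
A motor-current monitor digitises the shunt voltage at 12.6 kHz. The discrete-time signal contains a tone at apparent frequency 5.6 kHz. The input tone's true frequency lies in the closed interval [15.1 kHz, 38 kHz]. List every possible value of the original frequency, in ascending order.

18.2 kHz, 19.6 kHz, 30.8 kHz, 32.2 kHz

Frequencies that alias to 5.6 kHz are k·fs ± 5.6 kHz for integer k ≥ 0.
k=0: 5.6 kHz.
k=1: 7 kHz, 18.2 kHz.
k=2: 19.6 kHz, 30.8 kHz.
k=3: 32.2 kHz, 43.4 kHz.
k=4: 44.8 kHz, 56 kHz.
Within [15.1 kHz, 38 kHz]: 18.2 kHz, 19.6 kHz, 30.8 kHz, 32.2 kHz.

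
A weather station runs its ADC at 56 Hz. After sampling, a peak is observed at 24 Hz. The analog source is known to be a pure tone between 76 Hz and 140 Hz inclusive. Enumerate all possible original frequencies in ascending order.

80 Hz, 88 Hz, 136 Hz

Frequencies that alias to 24 Hz are k·fs ± 24 Hz for integer k ≥ 0.
k=0: 24 Hz.
k=1: 32 Hz, 80 Hz.
k=2: 88 Hz, 136 Hz.
k=3: 144 Hz, 192 Hz.
Within [76 Hz, 140 Hz]: 80 Hz, 88 Hz, 136 Hz.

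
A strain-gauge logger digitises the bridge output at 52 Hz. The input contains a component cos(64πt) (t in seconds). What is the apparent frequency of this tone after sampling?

ω = 64π rad/s → f = ω/(2π) = 32 Hz.
32 Hz > fs/2 = 26 Hz, folds to fs − 32 Hz = 20 Hz.

20 Hz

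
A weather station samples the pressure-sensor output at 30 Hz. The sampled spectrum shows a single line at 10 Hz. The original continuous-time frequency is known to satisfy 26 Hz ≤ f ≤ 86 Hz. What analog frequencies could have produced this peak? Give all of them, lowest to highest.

Frequencies that alias to 10 Hz are k·fs ± 10 Hz for integer k ≥ 0.
k=0: 10 Hz.
k=1: 20 Hz, 40 Hz.
k=2: 50 Hz, 70 Hz.
k=3: 80 Hz, 100 Hz.
k=4: 110 Hz, 130 Hz.
Within [26 Hz, 86 Hz]: 40 Hz, 50 Hz, 70 Hz, 80 Hz.

40 Hz, 50 Hz, 70 Hz, 80 Hz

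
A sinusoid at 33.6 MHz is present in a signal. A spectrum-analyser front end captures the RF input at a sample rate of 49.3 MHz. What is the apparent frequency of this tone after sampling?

33.6 MHz > fs/2 = 24.65 MHz, folds to fs − 33.6 MHz = 15.7 MHz.

15.7 MHz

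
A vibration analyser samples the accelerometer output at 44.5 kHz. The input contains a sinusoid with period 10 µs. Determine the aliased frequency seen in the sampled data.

T = 10 µs → f = 1/T = 100 kHz.
100 kHz mod fs = 11 kHz.
11 kHz ≤ fs/2 = 22.25 kHz, appears at 11 kHz.

11 kHz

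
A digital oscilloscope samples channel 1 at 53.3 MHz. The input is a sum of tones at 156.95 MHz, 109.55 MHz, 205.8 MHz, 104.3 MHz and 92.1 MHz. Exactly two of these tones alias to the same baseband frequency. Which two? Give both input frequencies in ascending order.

109.55 MHz, 156.95 MHz

fs/2 = 26.65 MHz.
156.95 MHz mod fs = 50.35 MHz.
50.35 MHz > fs/2 = 26.65 MHz, folds to fs − 50.35 MHz = 2.95 MHz.
109.55 MHz mod fs = 2.95 MHz.
2.95 MHz ≤ fs/2 = 26.65 MHz, appears at 2.95 MHz.
205.8 MHz mod fs = 45.9 MHz.
45.9 MHz > fs/2 = 26.65 MHz, folds to fs − 45.9 MHz = 7.4 MHz.
104.3 MHz mod fs = 51 MHz.
51 MHz > fs/2 = 26.65 MHz, folds to fs − 51 MHz = 2.3 MHz.
92.1 MHz mod fs = 38.8 MHz.
38.8 MHz > fs/2 = 26.65 MHz, folds to fs − 38.8 MHz = 14.5 MHz.
109.55 MHz and 156.95 MHz both map to 2.95 MHz.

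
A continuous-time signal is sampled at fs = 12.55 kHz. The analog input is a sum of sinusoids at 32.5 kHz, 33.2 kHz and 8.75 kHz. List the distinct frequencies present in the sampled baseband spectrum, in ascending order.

fs/2 = 6.275 kHz.
32.5 kHz mod fs = 7.4 kHz.
7.4 kHz > fs/2 = 6.275 kHz, folds to fs − 7.4 kHz = 5.15 kHz.
33.2 kHz mod fs = 8.1 kHz.
8.1 kHz > fs/2 = 6.275 kHz, folds to fs − 8.1 kHz = 4.45 kHz.
8.75 kHz > fs/2 = 6.275 kHz, folds to fs − 8.75 kHz = 3.8 kHz.
Distinct values: {3.8 kHz, 4.45 kHz, 5.15 kHz}.

3.8 kHz, 4.45 kHz, 5.15 kHz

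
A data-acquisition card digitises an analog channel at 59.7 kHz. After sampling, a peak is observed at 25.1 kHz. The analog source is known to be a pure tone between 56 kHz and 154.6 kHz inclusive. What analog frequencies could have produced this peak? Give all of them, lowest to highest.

84.8 kHz, 94.3 kHz, 144.5 kHz, 154 kHz

Frequencies that alias to 25.1 kHz are k·fs ± 25.1 kHz for integer k ≥ 0.
k=0: 25.1 kHz.
k=1: 34.6 kHz, 84.8 kHz.
k=2: 94.3 kHz, 144.5 kHz.
k=3: 154 kHz, 204.2 kHz.
k=4: 213.7 kHz, 263.9 kHz.
Within [56 kHz, 154.6 kHz]: 84.8 kHz, 94.3 kHz, 144.5 kHz, 154 kHz.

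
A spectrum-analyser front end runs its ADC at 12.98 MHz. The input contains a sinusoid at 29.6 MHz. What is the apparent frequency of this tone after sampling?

3.64 MHz

29.6 MHz mod fs = 3.64 MHz.
3.64 MHz ≤ fs/2 = 6.49 MHz, appears at 3.64 MHz.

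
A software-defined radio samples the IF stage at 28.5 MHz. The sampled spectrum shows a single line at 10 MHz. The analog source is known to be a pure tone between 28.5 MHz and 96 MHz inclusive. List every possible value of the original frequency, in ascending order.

38.5 MHz, 47 MHz, 67 MHz, 75.5 MHz, 95.5 MHz

Frequencies that alias to 10 MHz are k·fs ± 10 MHz for integer k ≥ 0.
k=0: 10 MHz.
k=1: 18.5 MHz, 38.5 MHz.
k=2: 47 MHz, 67 MHz.
k=3: 75.5 MHz, 95.5 MHz.
k=4: 104 MHz, 124 MHz.
Within [28.5 MHz, 96 MHz]: 38.5 MHz, 47 MHz, 67 MHz, 75.5 MHz, 95.5 MHz.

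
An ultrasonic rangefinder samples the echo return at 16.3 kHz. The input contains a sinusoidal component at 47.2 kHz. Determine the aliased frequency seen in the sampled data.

1.7 kHz

47.2 kHz mod fs = 14.6 kHz.
14.6 kHz > fs/2 = 8.15 kHz, folds to fs − 14.6 kHz = 1.7 kHz.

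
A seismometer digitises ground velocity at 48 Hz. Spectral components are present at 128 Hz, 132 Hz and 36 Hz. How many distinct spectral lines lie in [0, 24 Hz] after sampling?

2

fs/2 = 24 Hz.
128 Hz mod fs = 32 Hz.
32 Hz > fs/2 = 24 Hz, folds to fs − 32 Hz = 16 Hz.
132 Hz mod fs = 36 Hz.
36 Hz > fs/2 = 24 Hz, folds to fs − 36 Hz = 12 Hz.
36 Hz > fs/2 = 24 Hz, folds to fs − 36 Hz = 12 Hz.
Distinct values: {12 Hz, 16 Hz} → 2.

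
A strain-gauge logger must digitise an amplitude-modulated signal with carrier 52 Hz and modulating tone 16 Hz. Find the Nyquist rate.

AM sidebands sit at fc ± fm = 36 Hz and 68 Hz.
Highest-frequency component: 68 Hz.
Nyquist rate = 2 × 68 Hz = 136 Hz.

136 Hz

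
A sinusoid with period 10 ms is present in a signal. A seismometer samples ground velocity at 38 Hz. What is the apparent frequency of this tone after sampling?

14 Hz

T = 10 ms → f = 1/T = 100 Hz.
100 Hz mod fs = 24 Hz.
24 Hz > fs/2 = 19 Hz, folds to fs − 24 Hz = 14 Hz.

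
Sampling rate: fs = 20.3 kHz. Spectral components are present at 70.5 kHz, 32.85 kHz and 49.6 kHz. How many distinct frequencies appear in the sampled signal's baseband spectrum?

3

fs/2 = 10.15 kHz.
70.5 kHz mod fs = 9.6 kHz.
9.6 kHz ≤ fs/2 = 10.15 kHz, appears at 9.6 kHz.
32.85 kHz mod fs = 12.55 kHz.
12.55 kHz > fs/2 = 10.15 kHz, folds to fs − 12.55 kHz = 7.75 kHz.
49.6 kHz mod fs = 9 kHz.
9 kHz ≤ fs/2 = 10.15 kHz, appears at 9 kHz.
Distinct values: {7.75 kHz, 9 kHz, 9.6 kHz} → 3.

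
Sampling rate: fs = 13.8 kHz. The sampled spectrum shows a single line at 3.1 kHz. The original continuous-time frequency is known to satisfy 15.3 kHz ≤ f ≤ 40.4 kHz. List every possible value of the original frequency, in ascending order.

Frequencies that alias to 3.1 kHz are k·fs ± 3.1 kHz for integer k ≥ 0.
k=0: 3.1 kHz.
k=1: 10.7 kHz, 16.9 kHz.
k=2: 24.5 kHz, 30.7 kHz.
k=3: 38.3 kHz, 44.5 kHz.
k=4: 52.1 kHz, 58.3 kHz.
Within [15.3 kHz, 40.4 kHz]: 16.9 kHz, 24.5 kHz, 30.7 kHz, 38.3 kHz.

16.9 kHz, 24.5 kHz, 30.7 kHz, 38.3 kHz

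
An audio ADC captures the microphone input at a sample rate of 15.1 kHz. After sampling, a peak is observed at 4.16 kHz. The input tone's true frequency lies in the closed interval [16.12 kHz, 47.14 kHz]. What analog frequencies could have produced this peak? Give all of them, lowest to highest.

19.26 kHz, 26.04 kHz, 34.36 kHz, 41.14 kHz

Frequencies that alias to 4.16 kHz are k·fs ± 4.16 kHz for integer k ≥ 0.
k=0: 4.16 kHz.
k=1: 10.94 kHz, 19.26 kHz.
k=2: 26.04 kHz, 34.36 kHz.
k=3: 41.14 kHz, 49.46 kHz.
k=4: 56.24 kHz, 64.56 kHz.
Within [16.12 kHz, 47.14 kHz]: 19.26 kHz, 26.04 kHz, 34.36 kHz, 41.14 kHz.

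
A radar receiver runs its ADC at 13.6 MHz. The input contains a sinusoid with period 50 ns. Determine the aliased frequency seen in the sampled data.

T = 50 ns → f = 1/T = 20 MHz.
20 MHz mod fs = 6.4 MHz.
6.4 MHz ≤ fs/2 = 6.8 MHz, appears at 6.4 MHz.

6.4 MHz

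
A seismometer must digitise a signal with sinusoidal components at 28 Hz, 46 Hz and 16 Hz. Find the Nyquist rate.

Highest-frequency component: 46 Hz.
Nyquist rate = 2 × 46 Hz = 92 Hz.

92 Hz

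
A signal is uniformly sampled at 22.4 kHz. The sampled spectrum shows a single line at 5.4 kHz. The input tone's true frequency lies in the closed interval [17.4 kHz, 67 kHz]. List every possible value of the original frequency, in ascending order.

Frequencies that alias to 5.4 kHz are k·fs ± 5.4 kHz for integer k ≥ 0.
k=0: 5.4 kHz.
k=1: 17 kHz, 27.8 kHz.
k=2: 39.4 kHz, 50.2 kHz.
k=3: 61.8 kHz, 72.6 kHz.
k=4: 84.2 kHz, 95 kHz.
Within [17.4 kHz, 67 kHz]: 27.8 kHz, 39.4 kHz, 50.2 kHz, 61.8 kHz.

27.8 kHz, 39.4 kHz, 50.2 kHz, 61.8 kHz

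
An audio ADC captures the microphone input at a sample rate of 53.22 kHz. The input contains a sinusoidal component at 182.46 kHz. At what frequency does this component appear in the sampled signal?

22.8 kHz

182.46 kHz mod fs = 22.8 kHz.
22.8 kHz ≤ fs/2 = 26.61 kHz, appears at 22.8 kHz.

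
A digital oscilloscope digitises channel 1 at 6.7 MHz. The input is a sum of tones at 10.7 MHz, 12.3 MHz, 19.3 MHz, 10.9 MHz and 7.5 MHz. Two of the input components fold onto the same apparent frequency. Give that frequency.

fs/2 = 3.35 MHz.
10.7 MHz mod fs = 4 MHz.
4 MHz > fs/2 = 3.35 MHz, folds to fs − 4 MHz = 2.7 MHz.
12.3 MHz mod fs = 5.6 MHz.
5.6 MHz > fs/2 = 3.35 MHz, folds to fs − 5.6 MHz = 1.1 MHz.
19.3 MHz mod fs = 5.9 MHz.
5.9 MHz > fs/2 = 3.35 MHz, folds to fs − 5.9 MHz = 0.8 MHz.
10.9 MHz mod fs = 4.2 MHz.
4.2 MHz > fs/2 = 3.35 MHz, folds to fs − 4.2 MHz = 2.5 MHz.
7.5 MHz mod fs = 0.8 MHz.
0.8 MHz ≤ fs/2 = 3.35 MHz, appears at 0.8 MHz.
7.5 MHz and 19.3 MHz both map to 0.8 MHz.

0.8 MHz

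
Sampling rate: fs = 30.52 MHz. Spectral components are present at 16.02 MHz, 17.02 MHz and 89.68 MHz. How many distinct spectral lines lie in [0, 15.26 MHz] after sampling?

fs/2 = 15.26 MHz.
16.02 MHz > fs/2 = 15.26 MHz, folds to fs − 16.02 MHz = 14.5 MHz.
17.02 MHz > fs/2 = 15.26 MHz, folds to fs − 17.02 MHz = 13.5 MHz.
89.68 MHz mod fs = 28.64 MHz.
28.64 MHz > fs/2 = 15.26 MHz, folds to fs − 28.64 MHz = 1.88 MHz.
Distinct values: {1.88 MHz, 13.5 MHz, 14.5 MHz} → 3.

3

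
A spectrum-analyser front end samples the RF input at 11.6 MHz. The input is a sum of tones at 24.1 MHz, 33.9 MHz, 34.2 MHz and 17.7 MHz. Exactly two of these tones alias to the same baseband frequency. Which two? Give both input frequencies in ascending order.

fs/2 = 5.8 MHz.
24.1 MHz mod fs = 0.9 MHz.
0.9 MHz ≤ fs/2 = 5.8 MHz, appears at 0.9 MHz.
33.9 MHz mod fs = 10.7 MHz.
10.7 MHz > fs/2 = 5.8 MHz, folds to fs − 10.7 MHz = 0.9 MHz.
34.2 MHz mod fs = 11 MHz.
11 MHz > fs/2 = 5.8 MHz, folds to fs − 11 MHz = 0.6 MHz.
17.7 MHz mod fs = 6.1 MHz.
6.1 MHz > fs/2 = 5.8 MHz, folds to fs − 6.1 MHz = 5.5 MHz.
24.1 MHz and 33.9 MHz both map to 0.9 MHz.

24.1 MHz, 33.9 MHz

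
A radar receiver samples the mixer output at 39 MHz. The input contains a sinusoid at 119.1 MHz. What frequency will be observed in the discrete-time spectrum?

119.1 MHz mod fs = 2.1 MHz.
2.1 MHz ≤ fs/2 = 19.5 MHz, appears at 2.1 MHz.

2.1 MHz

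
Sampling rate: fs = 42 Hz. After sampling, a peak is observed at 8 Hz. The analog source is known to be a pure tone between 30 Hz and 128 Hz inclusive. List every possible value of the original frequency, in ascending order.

34 Hz, 50 Hz, 76 Hz, 92 Hz, 118 Hz

Frequencies that alias to 8 Hz are k·fs ± 8 Hz for integer k ≥ 0.
k=0: 8 Hz.
k=1: 34 Hz, 50 Hz.
k=2: 76 Hz, 92 Hz.
k=3: 118 Hz, 134 Hz.
k=4: 160 Hz, 176 Hz.
Within [30 Hz, 128 Hz]: 34 Hz, 50 Hz, 76 Hz, 92 Hz, 118 Hz.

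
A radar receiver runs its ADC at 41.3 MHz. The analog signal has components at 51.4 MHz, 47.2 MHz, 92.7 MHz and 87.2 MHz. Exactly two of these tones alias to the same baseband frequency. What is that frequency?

10.1 MHz

fs/2 = 20.65 MHz.
51.4 MHz mod fs = 10.1 MHz.
10.1 MHz ≤ fs/2 = 20.65 MHz, appears at 10.1 MHz.
47.2 MHz mod fs = 5.9 MHz.
5.9 MHz ≤ fs/2 = 20.65 MHz, appears at 5.9 MHz.
92.7 MHz mod fs = 10.1 MHz.
10.1 MHz ≤ fs/2 = 20.65 MHz, appears at 10.1 MHz.
87.2 MHz mod fs = 4.6 MHz.
4.6 MHz ≤ fs/2 = 20.65 MHz, appears at 4.6 MHz.
51.4 MHz and 92.7 MHz both map to 10.1 MHz.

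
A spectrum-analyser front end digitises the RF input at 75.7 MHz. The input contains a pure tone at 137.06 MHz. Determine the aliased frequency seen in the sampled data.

14.34 MHz

137.06 MHz mod fs = 61.36 MHz.
61.36 MHz > fs/2 = 37.85 MHz, folds to fs − 61.36 MHz = 14.34 MHz.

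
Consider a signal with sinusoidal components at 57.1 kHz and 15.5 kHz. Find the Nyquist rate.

Highest-frequency component: 57.1 kHz.
Nyquist rate = 2 × 57.1 kHz = 114.2 kHz.

114.2 kHz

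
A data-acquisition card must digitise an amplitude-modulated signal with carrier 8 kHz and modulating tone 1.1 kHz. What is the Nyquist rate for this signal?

18.2 kHz

AM sidebands sit at fc ± fm = 6.9 kHz and 9.1 kHz.
Highest-frequency component: 9.1 kHz.
Nyquist rate = 2 × 9.1 kHz = 18.2 kHz.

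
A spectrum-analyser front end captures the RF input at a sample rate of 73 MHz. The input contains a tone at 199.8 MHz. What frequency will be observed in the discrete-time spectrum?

19.2 MHz

199.8 MHz mod fs = 53.8 MHz.
53.8 MHz > fs/2 = 36.5 MHz, folds to fs − 53.8 MHz = 19.2 MHz.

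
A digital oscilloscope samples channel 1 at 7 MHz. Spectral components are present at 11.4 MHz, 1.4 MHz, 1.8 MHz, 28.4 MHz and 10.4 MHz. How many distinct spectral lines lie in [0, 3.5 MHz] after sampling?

5

fs/2 = 3.5 MHz.
11.4 MHz mod fs = 4.4 MHz.
4.4 MHz > fs/2 = 3.5 MHz, folds to fs − 4.4 MHz = 2.6 MHz.
1.4 MHz ≤ fs/2 = 3.5 MHz, passes unchanged.
1.8 MHz ≤ fs/2 = 3.5 MHz, passes unchanged.
28.4 MHz mod fs = 0.4 MHz.
0.4 MHz ≤ fs/2 = 3.5 MHz, appears at 0.4 MHz.
10.4 MHz mod fs = 3.4 MHz.
3.4 MHz ≤ fs/2 = 3.5 MHz, appears at 3.4 MHz.
Distinct values: {0.4 MHz, 1.4 MHz, 1.8 MHz, 2.6 MHz, 3.4 MHz} → 5.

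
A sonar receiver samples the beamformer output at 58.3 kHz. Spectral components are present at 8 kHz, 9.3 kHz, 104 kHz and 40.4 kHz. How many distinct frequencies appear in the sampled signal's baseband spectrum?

fs/2 = 29.15 kHz.
8 kHz ≤ fs/2 = 29.15 kHz, passes unchanged.
9.3 kHz ≤ fs/2 = 29.15 kHz, passes unchanged.
104 kHz mod fs = 45.7 kHz.
45.7 kHz > fs/2 = 29.15 kHz, folds to fs − 45.7 kHz = 12.6 kHz.
40.4 kHz > fs/2 = 29.15 kHz, folds to fs − 40.4 kHz = 17.9 kHz.
Distinct values: {8 kHz, 9.3 kHz, 12.6 kHz, 17.9 kHz} → 4.

4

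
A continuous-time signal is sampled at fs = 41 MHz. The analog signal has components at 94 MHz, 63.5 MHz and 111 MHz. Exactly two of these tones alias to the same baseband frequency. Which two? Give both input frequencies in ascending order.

94 MHz, 111 MHz

fs/2 = 20.5 MHz.
94 MHz mod fs = 12 MHz.
12 MHz ≤ fs/2 = 20.5 MHz, appears at 12 MHz.
63.5 MHz mod fs = 22.5 MHz.
22.5 MHz > fs/2 = 20.5 MHz, folds to fs − 22.5 MHz = 18.5 MHz.
111 MHz mod fs = 29 MHz.
29 MHz > fs/2 = 20.5 MHz, folds to fs − 29 MHz = 12 MHz.
94 MHz and 111 MHz both map to 12 MHz.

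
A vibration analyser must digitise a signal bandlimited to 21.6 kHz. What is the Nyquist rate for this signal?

Nyquist rate = 2 × 21.6 kHz = 43.2 kHz.

43.2 kHz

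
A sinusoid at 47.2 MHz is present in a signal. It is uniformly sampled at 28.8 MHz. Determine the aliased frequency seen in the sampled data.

47.2 MHz mod fs = 18.4 MHz.
18.4 MHz > fs/2 = 14.4 MHz, folds to fs − 18.4 MHz = 10.4 MHz.

10.4 MHz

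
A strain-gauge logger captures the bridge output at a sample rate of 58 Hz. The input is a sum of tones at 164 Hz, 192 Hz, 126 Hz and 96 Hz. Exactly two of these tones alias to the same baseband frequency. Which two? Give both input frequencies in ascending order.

fs/2 = 29 Hz.
164 Hz mod fs = 48 Hz.
48 Hz > fs/2 = 29 Hz, folds to fs − 48 Hz = 10 Hz.
192 Hz mod fs = 18 Hz.
18 Hz ≤ fs/2 = 29 Hz, appears at 18 Hz.
126 Hz mod fs = 10 Hz.
10 Hz ≤ fs/2 = 29 Hz, appears at 10 Hz.
96 Hz mod fs = 38 Hz.
38 Hz > fs/2 = 29 Hz, folds to fs − 38 Hz = 20 Hz.
126 Hz and 164 Hz both map to 10 Hz.

126 Hz, 164 Hz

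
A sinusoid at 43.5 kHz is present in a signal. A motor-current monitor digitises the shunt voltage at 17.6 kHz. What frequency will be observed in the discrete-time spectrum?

8.3 kHz

43.5 kHz mod fs = 8.3 kHz.
8.3 kHz ≤ fs/2 = 8.8 kHz, appears at 8.3 kHz.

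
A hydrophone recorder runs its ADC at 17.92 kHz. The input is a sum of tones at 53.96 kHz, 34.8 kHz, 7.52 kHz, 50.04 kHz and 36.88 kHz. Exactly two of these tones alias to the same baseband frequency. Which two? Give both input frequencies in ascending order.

fs/2 = 8.96 kHz.
53.96 kHz mod fs = 0.2 kHz.
0.2 kHz ≤ fs/2 = 8.96 kHz, appears at 0.2 kHz.
34.8 kHz mod fs = 16.88 kHz.
16.88 kHz > fs/2 = 8.96 kHz, folds to fs − 16.88 kHz = 1.04 kHz.
7.52 kHz ≤ fs/2 = 8.96 kHz, passes unchanged.
50.04 kHz mod fs = 14.2 kHz.
14.2 kHz > fs/2 = 8.96 kHz, folds to fs − 14.2 kHz = 3.72 kHz.
36.88 kHz mod fs = 1.04 kHz.
1.04 kHz ≤ fs/2 = 8.96 kHz, appears at 1.04 kHz.
34.8 kHz and 36.88 kHz both map to 1.04 kHz.

34.8 kHz, 36.88 kHz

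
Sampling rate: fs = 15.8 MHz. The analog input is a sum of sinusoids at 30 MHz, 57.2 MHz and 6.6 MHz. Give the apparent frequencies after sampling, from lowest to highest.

fs/2 = 7.9 MHz.
30 MHz mod fs = 14.2 MHz.
14.2 MHz > fs/2 = 7.9 MHz, folds to fs − 14.2 MHz = 1.6 MHz.
57.2 MHz mod fs = 9.8 MHz.
9.8 MHz > fs/2 = 7.9 MHz, folds to fs − 9.8 MHz = 6 MHz.
6.6 MHz ≤ fs/2 = 7.9 MHz, passes unchanged.
Distinct values: {1.6 MHz, 6 MHz, 6.6 MHz}.

1.6 MHz, 6 MHz, 6.6 MHz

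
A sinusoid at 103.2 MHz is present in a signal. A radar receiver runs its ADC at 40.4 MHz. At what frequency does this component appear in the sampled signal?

103.2 MHz mod fs = 22.4 MHz.
22.4 MHz > fs/2 = 20.2 MHz, folds to fs − 22.4 MHz = 18 MHz.

18 MHz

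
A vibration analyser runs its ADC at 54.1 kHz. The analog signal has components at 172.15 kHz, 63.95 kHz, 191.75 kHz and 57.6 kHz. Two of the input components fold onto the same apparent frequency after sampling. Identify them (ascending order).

63.95 kHz, 172.15 kHz

fs/2 = 27.05 kHz.
172.15 kHz mod fs = 9.85 kHz.
9.85 kHz ≤ fs/2 = 27.05 kHz, appears at 9.85 kHz.
63.95 kHz mod fs = 9.85 kHz.
9.85 kHz ≤ fs/2 = 27.05 kHz, appears at 9.85 kHz.
191.75 kHz mod fs = 29.45 kHz.
29.45 kHz > fs/2 = 27.05 kHz, folds to fs − 29.45 kHz = 24.65 kHz.
57.6 kHz mod fs = 3.5 kHz.
3.5 kHz ≤ fs/2 = 27.05 kHz, appears at 3.5 kHz.
63.95 kHz and 172.15 kHz both map to 9.85 kHz.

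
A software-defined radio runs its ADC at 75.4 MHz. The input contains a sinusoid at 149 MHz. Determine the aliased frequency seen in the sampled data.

149 MHz mod fs = 73.6 MHz.
73.6 MHz > fs/2 = 37.7 MHz, folds to fs − 73.6 MHz = 1.8 MHz.

1.8 MHz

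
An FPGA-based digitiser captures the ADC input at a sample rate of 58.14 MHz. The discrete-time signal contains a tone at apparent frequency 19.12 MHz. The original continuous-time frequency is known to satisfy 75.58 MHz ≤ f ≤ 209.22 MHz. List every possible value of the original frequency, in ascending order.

77.26 MHz, 97.16 MHz, 135.4 MHz, 155.3 MHz, 193.54 MHz

Frequencies that alias to 19.12 MHz are k·fs ± 19.12 MHz for integer k ≥ 0.
k=0: 19.12 MHz.
k=1: 39.02 MHz, 77.26 MHz.
k=2: 97.16 MHz, 135.4 MHz.
k=3: 155.3 MHz, 193.54 MHz.
k=4: 213.44 MHz, 251.68 MHz.
Within [75.58 MHz, 209.22 MHz]: 77.26 MHz, 97.16 MHz, 135.4 MHz, 155.3 MHz, 193.54 MHz.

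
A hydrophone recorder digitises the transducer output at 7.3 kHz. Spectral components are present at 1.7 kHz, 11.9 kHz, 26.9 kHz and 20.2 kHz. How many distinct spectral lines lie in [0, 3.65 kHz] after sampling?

fs/2 = 3.65 kHz.
1.7 kHz ≤ fs/2 = 3.65 kHz, passes unchanged.
11.9 kHz mod fs = 4.6 kHz.
4.6 kHz > fs/2 = 3.65 kHz, folds to fs − 4.6 kHz = 2.7 kHz.
26.9 kHz mod fs = 5 kHz.
5 kHz > fs/2 = 3.65 kHz, folds to fs − 5 kHz = 2.3 kHz.
20.2 kHz mod fs = 5.6 kHz.
5.6 kHz > fs/2 = 3.65 kHz, folds to fs − 5.6 kHz = 1.7 kHz.
Distinct values: {1.7 kHz, 2.3 kHz, 2.7 kHz} → 3.

3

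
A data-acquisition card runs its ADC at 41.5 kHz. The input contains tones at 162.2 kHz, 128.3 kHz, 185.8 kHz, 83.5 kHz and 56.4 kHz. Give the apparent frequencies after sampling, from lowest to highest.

fs/2 = 20.75 kHz.
162.2 kHz mod fs = 37.7 kHz.
37.7 kHz > fs/2 = 20.75 kHz, folds to fs − 37.7 kHz = 3.8 kHz.
128.3 kHz mod fs = 3.8 kHz.
3.8 kHz ≤ fs/2 = 20.75 kHz, appears at 3.8 kHz.
185.8 kHz mod fs = 19.8 kHz.
19.8 kHz ≤ fs/2 = 20.75 kHz, appears at 19.8 kHz.
83.5 kHz mod fs = 0.5 kHz.
0.5 kHz ≤ fs/2 = 20.75 kHz, appears at 0.5 kHz.
56.4 kHz mod fs = 14.9 kHz.
14.9 kHz ≤ fs/2 = 20.75 kHz, appears at 14.9 kHz.
Distinct values: {0.5 kHz, 3.8 kHz, 14.9 kHz, 19.8 kHz}.

0.5 kHz, 3.8 kHz, 14.9 kHz, 19.8 kHz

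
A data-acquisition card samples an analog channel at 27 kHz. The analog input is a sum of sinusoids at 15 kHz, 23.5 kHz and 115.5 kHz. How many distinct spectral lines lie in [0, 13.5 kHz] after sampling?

3

fs/2 = 13.5 kHz.
15 kHz > fs/2 = 13.5 kHz, folds to fs − 15 kHz = 12 kHz.
23.5 kHz > fs/2 = 13.5 kHz, folds to fs − 23.5 kHz = 3.5 kHz.
115.5 kHz mod fs = 7.5 kHz.
7.5 kHz ≤ fs/2 = 13.5 kHz, appears at 7.5 kHz.
Distinct values: {3.5 kHz, 7.5 kHz, 12 kHz} → 3.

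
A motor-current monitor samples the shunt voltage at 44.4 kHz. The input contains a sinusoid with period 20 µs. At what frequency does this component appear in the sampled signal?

5.6 kHz

T = 20 µs → f = 1/T = 50 kHz.
50 kHz mod fs = 5.6 kHz.
5.6 kHz ≤ fs/2 = 22.2 kHz, appears at 5.6 kHz.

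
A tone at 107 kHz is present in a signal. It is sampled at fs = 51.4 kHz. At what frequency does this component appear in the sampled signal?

4.2 kHz

107 kHz mod fs = 4.2 kHz.
4.2 kHz ≤ fs/2 = 25.7 kHz, appears at 4.2 kHz.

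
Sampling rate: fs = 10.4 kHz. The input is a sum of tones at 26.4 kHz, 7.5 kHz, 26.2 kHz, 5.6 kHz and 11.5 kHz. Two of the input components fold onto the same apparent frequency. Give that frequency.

fs/2 = 5.2 kHz.
26.4 kHz mod fs = 5.6 kHz.
5.6 kHz > fs/2 = 5.2 kHz, folds to fs − 5.6 kHz = 4.8 kHz.
7.5 kHz > fs/2 = 5.2 kHz, folds to fs − 7.5 kHz = 2.9 kHz.
26.2 kHz mod fs = 5.4 kHz.
5.4 kHz > fs/2 = 5.2 kHz, folds to fs − 5.4 kHz = 5 kHz.
5.6 kHz > fs/2 = 5.2 kHz, folds to fs − 5.6 kHz = 4.8 kHz.
11.5 kHz mod fs = 1.1 kHz.
1.1 kHz ≤ fs/2 = 5.2 kHz, appears at 1.1 kHz.
5.6 kHz and 26.4 kHz both map to 4.8 kHz.

4.8 kHz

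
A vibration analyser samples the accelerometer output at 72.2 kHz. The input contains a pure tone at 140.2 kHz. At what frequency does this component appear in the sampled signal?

4.2 kHz

140.2 kHz mod fs = 68 kHz.
68 kHz > fs/2 = 36.1 kHz, folds to fs − 68 kHz = 4.2 kHz.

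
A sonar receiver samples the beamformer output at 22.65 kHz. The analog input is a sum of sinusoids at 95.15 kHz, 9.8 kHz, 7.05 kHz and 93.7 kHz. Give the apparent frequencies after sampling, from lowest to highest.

fs/2 = 11.325 kHz.
95.15 kHz mod fs = 4.55 kHz.
4.55 kHz ≤ fs/2 = 11.325 kHz, appears at 4.55 kHz.
9.8 kHz ≤ fs/2 = 11.325 kHz, passes unchanged.
7.05 kHz ≤ fs/2 = 11.325 kHz, passes unchanged.
93.7 kHz mod fs = 3.1 kHz.
3.1 kHz ≤ fs/2 = 11.325 kHz, appears at 3.1 kHz.
Distinct values: {3.1 kHz, 4.55 kHz, 7.05 kHz, 9.8 kHz}.

3.1 kHz, 4.55 kHz, 7.05 kHz, 9.8 kHz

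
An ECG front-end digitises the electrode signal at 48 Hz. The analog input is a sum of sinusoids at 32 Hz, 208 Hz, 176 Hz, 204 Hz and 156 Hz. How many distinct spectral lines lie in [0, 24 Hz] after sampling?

fs/2 = 24 Hz.
32 Hz > fs/2 = 24 Hz, folds to fs − 32 Hz = 16 Hz.
208 Hz mod fs = 16 Hz.
16 Hz ≤ fs/2 = 24 Hz, appears at 16 Hz.
176 Hz mod fs = 32 Hz.
32 Hz > fs/2 = 24 Hz, folds to fs − 32 Hz = 16 Hz.
204 Hz mod fs = 12 Hz.
12 Hz ≤ fs/2 = 24 Hz, appears at 12 Hz.
156 Hz mod fs = 12 Hz.
12 Hz ≤ fs/2 = 24 Hz, appears at 12 Hz.
Distinct values: {12 Hz, 16 Hz} → 2.

2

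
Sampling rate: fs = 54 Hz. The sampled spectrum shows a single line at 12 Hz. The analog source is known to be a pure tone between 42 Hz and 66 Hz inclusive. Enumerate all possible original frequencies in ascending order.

42 Hz, 66 Hz

Frequencies that alias to 12 Hz are k·fs ± 12 Hz for integer k ≥ 0.
k=0: 12 Hz.
k=1: 42 Hz, 66 Hz.
k=2: 96 Hz, 120 Hz.
Within [42 Hz, 66 Hz]: 42 Hz, 66 Hz.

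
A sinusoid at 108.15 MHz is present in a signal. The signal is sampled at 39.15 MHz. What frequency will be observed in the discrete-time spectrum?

108.15 MHz mod fs = 29.85 MHz.
29.85 MHz > fs/2 = 19.575 MHz, folds to fs − 29.85 MHz = 9.3 MHz.

9.3 MHz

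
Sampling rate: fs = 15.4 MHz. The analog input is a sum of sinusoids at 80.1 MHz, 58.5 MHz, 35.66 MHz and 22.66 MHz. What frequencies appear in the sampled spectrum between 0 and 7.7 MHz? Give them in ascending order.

fs/2 = 7.7 MHz.
80.1 MHz mod fs = 3.1 MHz.
3.1 MHz ≤ fs/2 = 7.7 MHz, appears at 3.1 MHz.
58.5 MHz mod fs = 12.3 MHz.
12.3 MHz > fs/2 = 7.7 MHz, folds to fs − 12.3 MHz = 3.1 MHz.
35.66 MHz mod fs = 4.86 MHz.
4.86 MHz ≤ fs/2 = 7.7 MHz, appears at 4.86 MHz.
22.66 MHz mod fs = 7.26 MHz.
7.26 MHz ≤ fs/2 = 7.7 MHz, appears at 7.26 MHz.
Distinct values: {3.1 MHz, 4.86 MHz, 7.26 MHz}.

3.1 MHz, 4.86 MHz, 7.26 MHz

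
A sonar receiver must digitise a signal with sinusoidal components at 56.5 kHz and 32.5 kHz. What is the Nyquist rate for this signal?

113 kHz

Highest-frequency component: 56.5 kHz.
Nyquist rate = 2 × 56.5 kHz = 113 kHz.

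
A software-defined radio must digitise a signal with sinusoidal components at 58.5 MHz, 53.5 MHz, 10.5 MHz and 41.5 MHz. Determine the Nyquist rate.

Highest-frequency component: 58.5 MHz.
Nyquist rate = 2 × 58.5 MHz = 117 MHz.

117 MHz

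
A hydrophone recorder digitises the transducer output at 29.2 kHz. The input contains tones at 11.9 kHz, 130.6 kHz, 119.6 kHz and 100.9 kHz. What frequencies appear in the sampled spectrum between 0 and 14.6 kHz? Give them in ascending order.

2.8 kHz, 11.9 kHz, 13.3 kHz, 13.8 kHz

fs/2 = 14.6 kHz.
11.9 kHz ≤ fs/2 = 14.6 kHz, passes unchanged.
130.6 kHz mod fs = 13.8 kHz.
13.8 kHz ≤ fs/2 = 14.6 kHz, appears at 13.8 kHz.
119.6 kHz mod fs = 2.8 kHz.
2.8 kHz ≤ fs/2 = 14.6 kHz, appears at 2.8 kHz.
100.9 kHz mod fs = 13.3 kHz.
13.3 kHz ≤ fs/2 = 14.6 kHz, appears at 13.3 kHz.
Distinct values: {2.8 kHz, 11.9 kHz, 13.3 kHz, 13.8 kHz}.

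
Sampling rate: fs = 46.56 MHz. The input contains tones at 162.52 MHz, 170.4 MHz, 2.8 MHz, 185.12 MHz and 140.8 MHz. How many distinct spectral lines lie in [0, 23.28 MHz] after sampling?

4

fs/2 = 23.28 MHz.
162.52 MHz mod fs = 22.84 MHz.
22.84 MHz ≤ fs/2 = 23.28 MHz, appears at 22.84 MHz.
170.4 MHz mod fs = 30.72 MHz.
30.72 MHz > fs/2 = 23.28 MHz, folds to fs − 30.72 MHz = 15.84 MHz.
2.8 MHz ≤ fs/2 = 23.28 MHz, passes unchanged.
185.12 MHz mod fs = 45.44 MHz.
45.44 MHz > fs/2 = 23.28 MHz, folds to fs − 45.44 MHz = 1.12 MHz.
140.8 MHz mod fs = 1.12 MHz.
1.12 MHz ≤ fs/2 = 23.28 MHz, appears at 1.12 MHz.
Distinct values: {1.12 MHz, 2.8 MHz, 15.84 MHz, 22.84 MHz} → 4.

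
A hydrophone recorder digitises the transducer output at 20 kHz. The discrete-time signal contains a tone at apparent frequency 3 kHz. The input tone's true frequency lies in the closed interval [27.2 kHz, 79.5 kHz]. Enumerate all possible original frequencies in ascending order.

Frequencies that alias to 3 kHz are k·fs ± 3 kHz for integer k ≥ 0.
k=0: 3 kHz.
k=1: 17 kHz, 23 kHz.
k=2: 37 kHz, 43 kHz.
k=3: 57 kHz, 63 kHz.
k=4: 77 kHz, 83 kHz.
k=5: 97 kHz, 103 kHz.
Within [27.2 kHz, 79.5 kHz]: 37 kHz, 43 kHz, 57 kHz, 63 kHz, 77 kHz.

37 kHz, 43 kHz, 57 kHz, 63 kHz, 77 kHz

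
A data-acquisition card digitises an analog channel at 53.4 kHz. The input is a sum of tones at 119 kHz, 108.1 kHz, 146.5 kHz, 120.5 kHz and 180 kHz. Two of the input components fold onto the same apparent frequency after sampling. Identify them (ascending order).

120.5 kHz, 146.5 kHz

fs/2 = 26.7 kHz.
119 kHz mod fs = 12.2 kHz.
12.2 kHz ≤ fs/2 = 26.7 kHz, appears at 12.2 kHz.
108.1 kHz mod fs = 1.3 kHz.
1.3 kHz ≤ fs/2 = 26.7 kHz, appears at 1.3 kHz.
146.5 kHz mod fs = 39.7 kHz.
39.7 kHz > fs/2 = 26.7 kHz, folds to fs − 39.7 kHz = 13.7 kHz.
120.5 kHz mod fs = 13.7 kHz.
13.7 kHz ≤ fs/2 = 26.7 kHz, appears at 13.7 kHz.
180 kHz mod fs = 19.8 kHz.
19.8 kHz ≤ fs/2 = 26.7 kHz, appears at 19.8 kHz.
120.5 kHz and 146.5 kHz both map to 13.7 kHz.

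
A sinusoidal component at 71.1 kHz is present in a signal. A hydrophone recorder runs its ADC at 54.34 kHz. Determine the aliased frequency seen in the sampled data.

71.1 kHz mod fs = 16.76 kHz.
16.76 kHz ≤ fs/2 = 27.17 kHz, appears at 16.76 kHz.

16.76 kHz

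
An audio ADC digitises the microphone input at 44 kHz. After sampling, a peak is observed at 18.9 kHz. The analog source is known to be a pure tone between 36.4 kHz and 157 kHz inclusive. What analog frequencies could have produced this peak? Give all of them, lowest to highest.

Frequencies that alias to 18.9 kHz are k·fs ± 18.9 kHz for integer k ≥ 0.
k=0: 18.9 kHz.
k=1: 25.1 kHz, 62.9 kHz.
k=2: 69.1 kHz, 106.9 kHz.
k=3: 113.1 kHz, 150.9 kHz.
k=4: 157.1 kHz, 194.9 kHz.
Within [36.4 kHz, 157 kHz]: 62.9 kHz, 69.1 kHz, 106.9 kHz, 113.1 kHz, 150.9 kHz.

62.9 kHz, 69.1 kHz, 106.9 kHz, 113.1 kHz, 150.9 kHz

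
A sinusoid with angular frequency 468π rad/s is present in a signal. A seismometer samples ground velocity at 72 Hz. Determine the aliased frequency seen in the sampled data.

18 Hz

ω = 468π rad/s → f = ω/(2π) = 234 Hz.
234 Hz mod fs = 18 Hz.
18 Hz ≤ fs/2 = 36 Hz, appears at 18 Hz.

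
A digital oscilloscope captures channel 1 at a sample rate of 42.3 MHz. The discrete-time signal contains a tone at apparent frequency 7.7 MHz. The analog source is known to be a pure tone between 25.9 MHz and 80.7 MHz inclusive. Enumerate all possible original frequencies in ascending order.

Frequencies that alias to 7.7 MHz are k·fs ± 7.7 MHz for integer k ≥ 0.
k=0: 7.7 MHz.
k=1: 34.6 MHz, 50 MHz.
k=2: 76.9 MHz, 92.3 MHz.
k=3: 119.2 MHz, 134.6 MHz.
Within [25.9 MHz, 80.7 MHz]: 34.6 MHz, 50 MHz, 76.9 MHz.

34.6 MHz, 50 MHz, 76.9 MHz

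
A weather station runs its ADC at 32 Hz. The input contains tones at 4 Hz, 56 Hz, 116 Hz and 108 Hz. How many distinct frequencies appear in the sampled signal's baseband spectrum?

3

fs/2 = 16 Hz.
4 Hz ≤ fs/2 = 16 Hz, passes unchanged.
56 Hz mod fs = 24 Hz.
24 Hz > fs/2 = 16 Hz, folds to fs − 24 Hz = 8 Hz.
116 Hz mod fs = 20 Hz.
20 Hz > fs/2 = 16 Hz, folds to fs − 20 Hz = 12 Hz.
108 Hz mod fs = 12 Hz.
12 Hz ≤ fs/2 = 16 Hz, appears at 12 Hz.
Distinct values: {4 Hz, 8 Hz, 12 Hz} → 3.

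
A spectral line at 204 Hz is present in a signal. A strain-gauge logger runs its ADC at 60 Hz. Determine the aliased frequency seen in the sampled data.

24 Hz

204 Hz mod fs = 24 Hz.
24 Hz ≤ fs/2 = 30 Hz, appears at 24 Hz.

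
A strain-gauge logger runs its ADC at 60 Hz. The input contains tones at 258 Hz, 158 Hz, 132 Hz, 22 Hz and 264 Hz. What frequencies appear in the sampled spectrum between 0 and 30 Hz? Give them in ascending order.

12 Hz, 18 Hz, 22 Hz, 24 Hz

fs/2 = 30 Hz.
258 Hz mod fs = 18 Hz.
18 Hz ≤ fs/2 = 30 Hz, appears at 18 Hz.
158 Hz mod fs = 38 Hz.
38 Hz > fs/2 = 30 Hz, folds to fs − 38 Hz = 22 Hz.
132 Hz mod fs = 12 Hz.
12 Hz ≤ fs/2 = 30 Hz, appears at 12 Hz.
22 Hz ≤ fs/2 = 30 Hz, passes unchanged.
264 Hz mod fs = 24 Hz.
24 Hz ≤ fs/2 = 30 Hz, appears at 24 Hz.
Distinct values: {12 Hz, 18 Hz, 22 Hz, 24 Hz}.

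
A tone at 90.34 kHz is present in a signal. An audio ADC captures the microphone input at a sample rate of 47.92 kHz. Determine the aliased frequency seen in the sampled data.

5.5 kHz

90.34 kHz mod fs = 42.42 kHz.
42.42 kHz > fs/2 = 23.96 kHz, folds to fs − 42.42 kHz = 5.5 kHz.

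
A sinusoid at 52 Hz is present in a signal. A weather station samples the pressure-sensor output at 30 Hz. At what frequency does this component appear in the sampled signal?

52 Hz mod fs = 22 Hz.
22 Hz > fs/2 = 15 Hz, folds to fs − 22 Hz = 8 Hz.

8 Hz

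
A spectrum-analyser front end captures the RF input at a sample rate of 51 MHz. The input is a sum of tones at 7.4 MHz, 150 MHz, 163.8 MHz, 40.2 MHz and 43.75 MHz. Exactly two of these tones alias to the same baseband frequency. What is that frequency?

fs/2 = 25.5 MHz.
7.4 MHz ≤ fs/2 = 25.5 MHz, passes unchanged.
150 MHz mod fs = 48 MHz.
48 MHz > fs/2 = 25.5 MHz, folds to fs − 48 MHz = 3 MHz.
163.8 MHz mod fs = 10.8 MHz.
10.8 MHz ≤ fs/2 = 25.5 MHz, appears at 10.8 MHz.
40.2 MHz > fs/2 = 25.5 MHz, folds to fs − 40.2 MHz = 10.8 MHz.
43.75 MHz > fs/2 = 25.5 MHz, folds to fs − 43.75 MHz = 7.25 MHz.
40.2 MHz and 163.8 MHz both map to 10.8 MHz.

10.8 MHz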